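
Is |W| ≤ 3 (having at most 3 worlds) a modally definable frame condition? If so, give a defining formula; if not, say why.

No

If a class were modally definable it would be closed under disjoint unions (Goldblatt–Thomason).
Any modal formula valid on each of 4 disjoint one-world frames is valid on their disjoint union (validity is preserved under disjoint unions). Each one-world frame has |W|=1≤3, but the union has |W|=4.
So no modal formula (or set of formulas) defines exactly the |W|≤3 frames.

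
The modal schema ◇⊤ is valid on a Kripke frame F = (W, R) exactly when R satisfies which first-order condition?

seriality

◇⊤ holds at w iff w has a successor, so frame-validity of ◇⊤ is exactly seriality. Equivalently via □p → ◇p:
Suppose □p→◇p is valid. At any x set V(p)=W. Then □p at x, so ◇p at x, so x has a successor.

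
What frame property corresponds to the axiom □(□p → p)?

Shift-reflexivity

Suppose □(□p→p) is valid. Take Rxy and set V(p)={w : Ryw}. Then at y, □p holds; since □(□p→p) at x, □p→p at y, so p at y, i.e. Ryy.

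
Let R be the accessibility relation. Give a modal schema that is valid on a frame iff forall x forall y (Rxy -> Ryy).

□(□q → q)

A defining formula is □(□q → q) (the T□ axiom).
Suppose □(□q→q) is valid. Take Rxy and set V(q)={w : Ryw}. Then at y, □q holds; since □(□q→q) at x, □q→q at y, so q at y, i.e. Ryy.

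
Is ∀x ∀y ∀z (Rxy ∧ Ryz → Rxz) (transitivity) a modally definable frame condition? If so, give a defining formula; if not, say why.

The condition is transitivity. A defining modal formula is □r → □□r.

Definable; □r → □□r defines it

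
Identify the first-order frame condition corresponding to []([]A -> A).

shift-reflexivity: forall x forall y (Rxy -> Ryy)

Suppose □(□A→A) is valid. Take Rxy and set V(A)={w : Ryw}. Then at y, □A holds; since □(□A→A) at x, □A→A at y, so A at y, i.e. Ryy.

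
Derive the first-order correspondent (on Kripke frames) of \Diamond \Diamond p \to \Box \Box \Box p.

\forall x \forall y \forall z ((x R^2 y \wedge x R^3 z) \to \exists w (y = w \wedge z = w))

This is a Sahlqvist (Geach-type) schema ◇^2□^0p → □^3◇^0p.
First-order correspondent: \forall x \forall y \forall z ((x R^2 y \wedge x R^3 z) \to \exists w (y = w \wedge z = w)).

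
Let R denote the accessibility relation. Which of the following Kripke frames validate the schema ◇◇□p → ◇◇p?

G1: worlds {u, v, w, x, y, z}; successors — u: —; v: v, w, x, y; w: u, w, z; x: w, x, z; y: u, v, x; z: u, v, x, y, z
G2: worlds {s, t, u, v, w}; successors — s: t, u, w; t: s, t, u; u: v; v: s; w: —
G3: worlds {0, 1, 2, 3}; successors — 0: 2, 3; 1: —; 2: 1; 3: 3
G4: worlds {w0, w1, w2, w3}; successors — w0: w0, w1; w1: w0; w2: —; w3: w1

G4

This is the axiom for a generalized confluence (Geach) condition; its first-order frame correspondent is ∀x ∀y (xR²y → ∃w (yRw ∧ xR²w)).
G1: fails — vR²u but no t with uRt and vR²t.
G2: fails — tR²w but no w* with wRw* and tR²w*.
G3: fails — 0R²1 but no w with 1Rw and 0R²w.
G4: holds.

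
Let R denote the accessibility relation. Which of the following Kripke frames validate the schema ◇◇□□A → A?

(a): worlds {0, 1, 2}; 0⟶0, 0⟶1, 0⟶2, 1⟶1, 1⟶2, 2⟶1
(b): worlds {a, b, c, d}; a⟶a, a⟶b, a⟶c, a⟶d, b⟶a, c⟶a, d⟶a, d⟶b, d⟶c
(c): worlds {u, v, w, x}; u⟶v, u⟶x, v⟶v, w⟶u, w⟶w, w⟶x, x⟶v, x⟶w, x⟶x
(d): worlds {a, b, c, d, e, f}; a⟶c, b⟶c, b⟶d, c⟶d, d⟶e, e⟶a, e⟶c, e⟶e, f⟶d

(b)

The schema corresponds to a generalized confluence (Geach) condition: ∀x ∀y (xR²y → ∃w (yR²w ∧ x = w)).
(a): fails — 0R²1 but no w with 1R²w and 0=w.
(b): condition met.
(c): fails — uR²v but no t with vR²t and u=t.
(d): fails — bR²d but no w with dR²w and b=w.
Valid on: (b).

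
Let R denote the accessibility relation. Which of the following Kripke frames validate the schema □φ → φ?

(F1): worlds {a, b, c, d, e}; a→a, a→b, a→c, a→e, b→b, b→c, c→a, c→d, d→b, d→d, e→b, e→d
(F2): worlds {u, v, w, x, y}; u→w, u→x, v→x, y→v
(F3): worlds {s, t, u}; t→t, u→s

none

Frame correspondent (Sahlqvist): ∀x Rxx — i.e. reflexivity.
(F1): fails — world c does not see itself.
(F2): fails — world u does not see itself.
(F3): fails — world s does not see itself.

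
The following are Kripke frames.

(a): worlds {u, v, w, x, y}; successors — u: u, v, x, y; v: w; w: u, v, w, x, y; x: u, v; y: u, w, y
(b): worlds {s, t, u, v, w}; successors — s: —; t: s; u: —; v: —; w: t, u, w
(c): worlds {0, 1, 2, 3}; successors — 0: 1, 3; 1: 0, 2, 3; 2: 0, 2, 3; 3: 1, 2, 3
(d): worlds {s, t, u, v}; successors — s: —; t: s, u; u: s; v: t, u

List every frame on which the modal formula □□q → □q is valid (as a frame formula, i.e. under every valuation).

Frame correspondent (Sahlqvist): ∀x ∀y (Rxy → ∃z (Rxz ∧ Rzy)) — i.e. density.
(a): ✓.
(b): fails — Rts but no z with Rtz and Rzs.
(c): ✓.
(d): fails — Rus but no z with Ruz and Rzs.

(a), (c)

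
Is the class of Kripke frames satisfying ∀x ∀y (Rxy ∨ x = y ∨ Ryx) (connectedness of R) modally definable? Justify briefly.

No

Any modally definable frame class is closed under disjoint unions.
Take 4 disjoint single-world reflexive frames: each is trivially connected, but their disjoint union has 4 worlds with no edge between distinct components, so it is not connected.
So no modal formula (or set of formulas) defines exactly the connected frames.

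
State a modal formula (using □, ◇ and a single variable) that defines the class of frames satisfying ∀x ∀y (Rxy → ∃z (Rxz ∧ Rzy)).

The condition is density. The C4 schema □□p → □p defines it.
Suppose □□p→□p is valid. Take Rxy and set V(p)={w : xR²w}. Then □□p at x, so □p at x, so p at y, i.e. ∃z(Rxz∧Rzy).

□□p → □p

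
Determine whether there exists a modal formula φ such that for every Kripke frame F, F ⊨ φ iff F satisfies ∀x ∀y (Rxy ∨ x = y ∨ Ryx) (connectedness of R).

No — not modally definable

Modal frame validity is preserved under disjoint unions.
Take 2 disjoint single-world reflexive frames: each is trivially connected, but their disjoint union has 2 worlds with no edge between distinct components, so it is not connected.
So no modal formula (or set of formulas) defines exactly the connected frames.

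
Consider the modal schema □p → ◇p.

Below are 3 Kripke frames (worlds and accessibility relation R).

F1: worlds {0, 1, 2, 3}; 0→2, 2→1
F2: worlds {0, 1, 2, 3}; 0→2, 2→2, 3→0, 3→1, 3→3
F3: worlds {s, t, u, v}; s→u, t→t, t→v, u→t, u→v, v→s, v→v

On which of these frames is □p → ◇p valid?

This is the axiom for seriality; its first-order frame correspondent is ∀x ∃y Rxy.
F1: fails — world 1 has no successor.
F2: fails — world 1 has no successor.
F3: satisfies the condition.
Valid on: F3.

F3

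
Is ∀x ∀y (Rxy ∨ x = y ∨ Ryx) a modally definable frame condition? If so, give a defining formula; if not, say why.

Any modally definable frame class is closed under disjoint unions.
Take 2 disjoint single-world reflexive frames: each is trivially connected, but their disjoint union has 2 worlds with no edge between distinct components, so it is not connected.
So no modal formula (or set of formulas) defines exactly the connected frames.

Not modally definable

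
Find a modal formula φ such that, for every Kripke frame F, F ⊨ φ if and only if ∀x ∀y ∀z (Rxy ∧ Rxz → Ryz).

◇p → □◇p

The condition is the Euclidean property. The 5 schema ◇p → □◇p defines it.
Suppose ◇p→□◇p is valid. Take Rxy, Rxz and set V(p)={y}. Then ◇p at x, so □◇p at x, so ◇p at z, so some w with Rzw has p; w=y, i.e. Rzy. By symmetry of the argument, Ryz.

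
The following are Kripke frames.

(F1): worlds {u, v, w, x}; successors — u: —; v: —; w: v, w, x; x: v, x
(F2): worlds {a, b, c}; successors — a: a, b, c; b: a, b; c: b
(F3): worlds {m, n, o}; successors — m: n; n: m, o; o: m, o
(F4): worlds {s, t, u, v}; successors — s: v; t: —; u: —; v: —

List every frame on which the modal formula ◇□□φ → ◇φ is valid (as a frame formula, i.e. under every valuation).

Frame correspondent (Sahlqvist): ∀x ∀y (xRy → ∃w (yR²w ∧ xRw)) — i.e. a generalized confluence (Geach) condition.
(F1): fails — wRv but no t with vR²t and wRt.
(F2): holds.
(F3): holds.
(F4): fails — sRv but no w with vR²w and sRw.
Valid on: (F2), (F3).

(F2), (F3)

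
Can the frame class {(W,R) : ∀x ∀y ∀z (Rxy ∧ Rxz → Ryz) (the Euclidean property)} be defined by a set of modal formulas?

Definable; ◇r → □◇r defines it

The condition is the Euclidean property. A defining modal formula is ◇r → □◇r.
Suppose ◇r→□◇r is valid. Take Rxy, Rxz and set V(r)={y}. Then ◇r at x, so □◇r at x, so ◇r at z, so some w with Rzw has r; w=y, i.e. Rzy. By symmetry of the argument, Ryz.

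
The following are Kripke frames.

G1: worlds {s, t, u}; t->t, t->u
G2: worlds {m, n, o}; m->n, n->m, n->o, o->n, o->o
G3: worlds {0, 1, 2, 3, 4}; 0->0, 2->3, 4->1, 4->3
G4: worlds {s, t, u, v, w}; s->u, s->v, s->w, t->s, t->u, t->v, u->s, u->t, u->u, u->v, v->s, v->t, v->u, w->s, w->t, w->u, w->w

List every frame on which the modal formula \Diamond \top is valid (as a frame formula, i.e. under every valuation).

Frame correspondent (Sahlqvist): \forall x \exists y Rxy — i.e. seriality.
G1: fails — world s has no successor.
G2: ✓.
G3: fails — world 1 has no successor.
G4: ✓.
Valid on: G2, G4.

G2, G4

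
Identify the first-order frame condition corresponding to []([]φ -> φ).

Shift-reflexivity

Suppose □(□φ→φ) is valid. Take Rxy and set V(φ)={w : Ryw}. Then at y, □φ holds; since □(□φ→φ) at x, □φ→φ at y, so φ at y, i.e. Ryy.
Conversely, any frame satisfying forall x forall y (Rxy -> Ryy) validates the schema.
Frame condition: forall x forall y (Rxy -> Ryy).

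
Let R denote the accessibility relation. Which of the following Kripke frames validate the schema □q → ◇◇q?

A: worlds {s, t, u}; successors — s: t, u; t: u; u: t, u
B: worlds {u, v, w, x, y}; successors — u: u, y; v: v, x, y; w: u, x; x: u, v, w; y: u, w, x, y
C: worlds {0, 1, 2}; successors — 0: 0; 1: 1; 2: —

A, B

The schema corresponds to a generalized confluence (Geach) condition: ∀x ∃w (xRw ∧ xR²w).
A: condition met.
B: condition met.
C: fails — at 2 but no w with 2Rw and 2R²w.
Valid on: A, B.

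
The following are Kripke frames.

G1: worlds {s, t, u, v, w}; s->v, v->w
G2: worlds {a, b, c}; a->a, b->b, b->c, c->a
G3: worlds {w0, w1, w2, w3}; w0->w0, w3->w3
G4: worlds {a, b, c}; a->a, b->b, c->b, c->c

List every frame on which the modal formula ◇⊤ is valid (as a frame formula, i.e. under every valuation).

Frame correspondent (Sahlqvist): ∀x ∃y Rxy — i.e. seriality.
G1: fails — world t has no successor.
G2: ✓.
G3: fails — world w1 has no successor.
G4: ✓.

G2, G4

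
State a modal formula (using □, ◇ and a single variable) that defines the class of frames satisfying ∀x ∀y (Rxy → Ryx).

This is symmetry; the standard corresponding axiom is B: s → □◇s.
Suppose s→□◇s is valid. Take Rxy and set V(s)={x}. Then s at x, so □◇s at x, so ◇s at y, so some z with Ryz has s; z=x, i.e. Ryx.

s → □◇s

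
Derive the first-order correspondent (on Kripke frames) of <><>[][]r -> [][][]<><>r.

forall x forall y forall z ((x R^2 y & x R^3 z) -> exists w (y R^2 w & z R^2 w))

This is a Sahlqvist (Geach-type) schema ◇^2□^2r → □^3◇^2r.
Minimal-valuation argument: fix x; take any y with xR^2y and any z with xR^3z. Set V(r) to the set of worlds R-reachable from y in exactly 2 steps. Then □^2r holds at y, so the antecedent holds at x; validity forces ◇^2r at z, giving a w with zR^2w and yR^2w.
First-order correspondent: forall x forall y forall z ((x R^2 y & x R^3 z) -> exists w (y R^2 w & z R^2 w)).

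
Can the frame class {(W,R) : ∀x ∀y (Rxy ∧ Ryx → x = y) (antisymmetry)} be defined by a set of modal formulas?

Not definable by any modal formula

Modal frame validity is preserved under surjective bounded morphisms.
The 4-cycle (worlds w0,w1,w2,w3 with w0→w1→w2→w3→w0) is antisymmetric. Sending even-indexed worlds to a and odd-indexed worlds to b is a surjective bounded morphism onto the two-world frame with a↔b, which is not antisymmetric.
So no modal formula (or set of formulas) defines exactly the antisymmetric frames.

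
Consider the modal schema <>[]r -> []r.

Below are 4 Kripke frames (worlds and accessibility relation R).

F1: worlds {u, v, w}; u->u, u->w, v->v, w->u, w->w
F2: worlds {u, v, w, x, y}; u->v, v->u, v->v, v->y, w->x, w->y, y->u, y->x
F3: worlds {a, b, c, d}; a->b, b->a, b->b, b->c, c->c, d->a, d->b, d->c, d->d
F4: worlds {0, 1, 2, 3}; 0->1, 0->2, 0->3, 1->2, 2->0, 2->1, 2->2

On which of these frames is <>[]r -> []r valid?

The schema corresponds to the Euclidean property: forall x forall y forall z (Rxy & Rxz -> Ryz).
F1: satisfies the condition.
F2: fails — Rvu and Rvu but not Ruu.
F3: fails — Rbc and Rbb but not Rcb.
F4: fails — R02 and R03 but not R23.

F1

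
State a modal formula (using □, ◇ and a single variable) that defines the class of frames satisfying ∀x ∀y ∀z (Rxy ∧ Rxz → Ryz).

◇r → □◇r

This is the Euclidean property; the standard corresponding axiom is 5: ◇r → □◇r.
Suppose ◇r→□◇r is valid. Take Rxy, Rxz and set V(r)={y}. Then ◇r at x, so □◇r at x, so ◇r at z, so some w with Rzw has r; w=y, i.e. Rzy. By symmetry of the argument, Ryz.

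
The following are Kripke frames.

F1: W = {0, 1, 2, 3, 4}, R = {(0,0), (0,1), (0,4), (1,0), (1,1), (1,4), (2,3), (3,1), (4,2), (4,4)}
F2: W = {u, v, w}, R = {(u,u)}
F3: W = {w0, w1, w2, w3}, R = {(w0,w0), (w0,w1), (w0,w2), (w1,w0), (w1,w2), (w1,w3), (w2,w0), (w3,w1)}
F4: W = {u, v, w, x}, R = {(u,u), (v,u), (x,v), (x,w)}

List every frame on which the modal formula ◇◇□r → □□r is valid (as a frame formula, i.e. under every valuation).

F2, F4

Frame correspondent (Sahlqvist): ∀x ∀y ∀z ((xR²y ∧ xR²z) → ∃w (yRw ∧ z = w)) — i.e. a generalized confluence (Geach) condition.
F1: fails — 0R²0, 0R²2 but no w with 0Rw and 2=w.
F2: ✓.
F3: fails — w0R²w0, w0R²w3 but no w with w0Rw and w3=w.
F4: ✓.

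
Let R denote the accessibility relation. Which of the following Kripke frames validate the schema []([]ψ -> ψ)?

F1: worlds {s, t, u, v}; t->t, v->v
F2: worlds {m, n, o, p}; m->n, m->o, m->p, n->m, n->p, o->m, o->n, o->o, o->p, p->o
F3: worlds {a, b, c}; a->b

Frame correspondent (Sahlqvist): forall x forall y (Rxy -> Ryy) — i.e. shift-reflexivity.
F1: holds.
F2: fails — Rom but not Rmm.
F3: fails — Rab but not Rbb.

F1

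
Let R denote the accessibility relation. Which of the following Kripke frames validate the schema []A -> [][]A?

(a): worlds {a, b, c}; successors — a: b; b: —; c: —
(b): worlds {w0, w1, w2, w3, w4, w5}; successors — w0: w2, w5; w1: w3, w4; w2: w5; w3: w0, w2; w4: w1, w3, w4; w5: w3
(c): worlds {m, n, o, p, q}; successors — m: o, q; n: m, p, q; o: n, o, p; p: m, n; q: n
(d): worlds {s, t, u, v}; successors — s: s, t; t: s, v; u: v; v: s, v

The schema corresponds to transitivity: forall x forall y forall z (Rxy & Ryz -> Rxz).
(a): satisfies the condition.
(b): fails — Rw3w2 and Rw2w5 but not Rw3w5.
(c): fails — Ron and Rnq but not Roq.
(d): fails — Ruv and Rvs but not Rus.

(a)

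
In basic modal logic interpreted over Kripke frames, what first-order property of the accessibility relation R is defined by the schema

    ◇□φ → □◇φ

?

convergence

Suppose ◇□φ→□◇φ is valid. Take Rxy, Rxz and set V(φ)={w : Ryw}. Then □φ at y so ◇□φ at x, so □◇φ at x, so ◇φ at z, giving w with Rzw and Ryw.
Conversely, on a frame with convergence the schema holds at every world under every valuation.
Frame condition: ∀x ∀y ∀z (Rxy ∧ Rxz → ∃w (Ryw ∧ Rzw)).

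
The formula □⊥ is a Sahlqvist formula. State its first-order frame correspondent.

Emptiness of R

□⊥ is valid iff no world has any successor (otherwise □⊥ fails at any world with one).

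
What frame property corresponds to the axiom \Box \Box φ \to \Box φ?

Density

Suppose □□φ→□φ is valid. Take Rxy and set V(φ)={w : xR²w}. Then □□φ at x, so □φ at x, so φ at y, i.e. ∃z(Rxz∧Rzy).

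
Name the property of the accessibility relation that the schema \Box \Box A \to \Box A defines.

This is the C4 axiom.
It corresponds to density: \forall x \forall y (Rxy \to \exists z (Rxz \wedge Rzy)).

density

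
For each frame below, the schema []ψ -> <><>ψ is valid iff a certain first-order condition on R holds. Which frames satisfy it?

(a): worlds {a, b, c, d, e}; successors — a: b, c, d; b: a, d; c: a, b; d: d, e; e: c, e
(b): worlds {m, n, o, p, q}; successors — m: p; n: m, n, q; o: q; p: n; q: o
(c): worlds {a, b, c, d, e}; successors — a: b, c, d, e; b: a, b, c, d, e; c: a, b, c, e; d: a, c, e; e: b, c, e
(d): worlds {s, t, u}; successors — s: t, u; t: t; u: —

Frame correspondent (Sahlqvist): forall x exists w (xRw & x R^2 w) — i.e. a generalized confluence (Geach) condition.
(a): holds.
(b): fails — at m but no w with mRw and mR²w.
(c): holds.
(d): fails — at u but no w with uRw and uR²w.
Valid on: (a), (c).

(a), (c)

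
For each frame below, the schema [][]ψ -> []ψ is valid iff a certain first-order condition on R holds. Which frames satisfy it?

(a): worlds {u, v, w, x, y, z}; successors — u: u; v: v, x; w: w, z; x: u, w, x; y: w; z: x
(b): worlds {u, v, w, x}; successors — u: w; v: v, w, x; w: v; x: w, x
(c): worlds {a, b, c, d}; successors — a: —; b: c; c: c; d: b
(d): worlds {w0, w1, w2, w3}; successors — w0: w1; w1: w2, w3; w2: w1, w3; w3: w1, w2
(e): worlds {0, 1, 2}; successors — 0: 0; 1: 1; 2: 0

This is the axiom for density; its first-order frame correspondent is forall x forall y (Rxy -> exists z (Rxz & Rzy)).
(a): ✓.
(b): fails — Ruw but no z with Ruz and Rzw.
(c): fails — Rdb but no z with Rdz and Rzb.
(d): fails — Rw0w1 but no z with Rw0z and Rzw1.
(e): ✓.

(a), (e)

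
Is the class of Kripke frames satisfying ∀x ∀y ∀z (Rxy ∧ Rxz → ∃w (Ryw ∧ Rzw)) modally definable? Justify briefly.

Yes: it is convergence, defined by the .2 schema ◇□q → □◇q.

Definable; ◇□q → □◇q defines it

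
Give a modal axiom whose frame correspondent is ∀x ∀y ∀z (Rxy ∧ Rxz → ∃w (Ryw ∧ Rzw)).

◇□ψ → □◇ψ

This is convergence; the standard corresponding axiom is .2: ◇□ψ → □◇ψ.
Suppose ◇□ψ→□◇ψ is valid. Take Rxy, Rxz and set V(ψ)={w : Ryw}. Then □ψ at y so ◇□ψ at x, so □◇ψ at x, so ◇ψ at z, giving w with Rzw and Ryw.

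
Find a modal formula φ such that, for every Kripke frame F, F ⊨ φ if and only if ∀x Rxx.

The condition is reflexivity. The T schema □r → r defines it.

□r → r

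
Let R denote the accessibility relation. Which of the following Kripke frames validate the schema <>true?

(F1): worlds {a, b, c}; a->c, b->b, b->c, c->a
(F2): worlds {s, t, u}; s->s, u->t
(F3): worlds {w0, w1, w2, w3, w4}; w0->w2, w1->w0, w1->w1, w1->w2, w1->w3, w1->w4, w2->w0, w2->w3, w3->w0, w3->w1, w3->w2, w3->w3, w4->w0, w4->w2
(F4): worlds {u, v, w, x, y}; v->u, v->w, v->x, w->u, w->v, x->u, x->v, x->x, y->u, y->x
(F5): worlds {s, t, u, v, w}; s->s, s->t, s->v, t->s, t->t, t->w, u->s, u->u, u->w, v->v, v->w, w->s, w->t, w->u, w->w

(F1), (F3), (F5)

The schema corresponds to seriality: forall x exists y Rxy.
(F1): satisfies the condition.
(F2): fails — world t has no successor.
(F3): satisfies the condition.
(F4): fails — world u has no successor.
(F5): satisfies the condition.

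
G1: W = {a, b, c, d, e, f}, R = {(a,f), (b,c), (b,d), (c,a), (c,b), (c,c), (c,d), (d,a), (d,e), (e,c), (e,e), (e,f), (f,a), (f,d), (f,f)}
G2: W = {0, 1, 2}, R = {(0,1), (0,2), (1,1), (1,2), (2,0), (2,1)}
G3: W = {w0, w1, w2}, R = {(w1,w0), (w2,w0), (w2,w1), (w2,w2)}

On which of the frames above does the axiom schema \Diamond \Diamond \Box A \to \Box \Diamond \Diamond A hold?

The schema corresponds to a generalized confluence (Geach) condition: \forall x \forall y \forall z ((x R^2 y \wedge xRz) \to \exists w (yRw \wedge z R^2 w)).
G1: fails — cR²a, cRb but no w with aRw and bR²w.
G2: holds.
G3: fails — w2R²w0, w2Rw0 but no w with w0Rw and w0R²w.
Valid on: G2.

G2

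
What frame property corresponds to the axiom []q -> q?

Suppose □q→q is valid. At any x set V(q)={w : Rxw}. Then □q holds at x, so q holds at x, i.e. Rxx.
The converse is a direct semantic check.
So the correspondent is reflexivity.

Reflexivity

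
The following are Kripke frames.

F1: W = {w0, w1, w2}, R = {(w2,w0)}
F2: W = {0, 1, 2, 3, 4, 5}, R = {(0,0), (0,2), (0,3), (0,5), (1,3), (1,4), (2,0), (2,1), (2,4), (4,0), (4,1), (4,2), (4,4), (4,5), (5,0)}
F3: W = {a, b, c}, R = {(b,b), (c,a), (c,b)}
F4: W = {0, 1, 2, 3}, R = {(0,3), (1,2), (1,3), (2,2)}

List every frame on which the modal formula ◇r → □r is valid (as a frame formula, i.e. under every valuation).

F1

This is the axiom for partial functionality; its first-order frame correspondent is ∀x ∀y ∀z (Rxy ∧ Rxz → y = z).
F1: condition met.
F2: fails — 0 sees both 0 and 2.
F3: fails — c sees both a and b.
F4: fails — 1 sees both 2 and 3.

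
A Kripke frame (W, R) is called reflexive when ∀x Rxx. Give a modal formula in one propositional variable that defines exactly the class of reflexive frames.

The condition is reflexivity. The T schema □p → p defines it.

□p → p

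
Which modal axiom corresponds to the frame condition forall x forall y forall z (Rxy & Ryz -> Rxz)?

□p → □□p

The condition is transitivity. The 4 schema □p → □□p defines it.
Suppose □p→□□p is valid. Take Rxy, Ryz and set V(p)={w : Rxw}. Then □p at x, so □□p at x, so □p at y, so p at z, i.e. Rxz.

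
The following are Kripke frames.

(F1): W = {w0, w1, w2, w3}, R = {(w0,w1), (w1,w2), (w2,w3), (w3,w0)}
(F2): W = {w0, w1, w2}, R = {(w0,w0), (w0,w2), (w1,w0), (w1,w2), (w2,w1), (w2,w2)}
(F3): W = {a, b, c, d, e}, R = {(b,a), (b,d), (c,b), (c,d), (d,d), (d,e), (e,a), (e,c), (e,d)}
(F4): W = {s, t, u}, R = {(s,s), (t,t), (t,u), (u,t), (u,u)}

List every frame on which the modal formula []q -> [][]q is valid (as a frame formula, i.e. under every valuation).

(F4)

The schema corresponds to transitivity: forall x forall y forall z (Rxy & Ryz -> Rxz).
(F1): fails — Rw1w2 and Rw2w3 but not Rw1w3.
(F2): fails — Rw1w2 and Rw2w1 but not Rw1w1.
(F3): fails — Rcd and Rde but not Rce.
(F4): condition met.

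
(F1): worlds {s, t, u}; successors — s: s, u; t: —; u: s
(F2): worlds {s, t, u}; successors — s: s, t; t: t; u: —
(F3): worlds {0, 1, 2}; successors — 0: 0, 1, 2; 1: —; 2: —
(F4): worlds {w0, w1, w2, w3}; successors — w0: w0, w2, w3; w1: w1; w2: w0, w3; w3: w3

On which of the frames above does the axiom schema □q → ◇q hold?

This is the axiom for seriality; its first-order frame correspondent is ∀x ∃y Rxy.
(F1): fails — world t has no successor.
(F2): fails — world u has no successor.
(F3): fails — world 1 has no successor.
(F4): ✓.

(F4)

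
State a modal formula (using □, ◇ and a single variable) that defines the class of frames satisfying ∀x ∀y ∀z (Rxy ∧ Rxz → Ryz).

A defining formula is ◇q → □◇q (the 5 axiom).
Suppose ◇q→□◇q is valid. Take Rxy, Rxz and set V(q)={y}. Then ◇q at x, so □◇q at x, so ◇q at z, so some w with Rzw has q; w=y, i.e. Rzy. By symmetry of the argument, Ryz.

◇q → □◇q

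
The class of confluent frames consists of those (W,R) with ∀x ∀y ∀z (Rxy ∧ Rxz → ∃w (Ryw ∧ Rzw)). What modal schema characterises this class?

◇□r → □◇r

The condition is convergence. The .2 schema ◇□r → □◇r defines it.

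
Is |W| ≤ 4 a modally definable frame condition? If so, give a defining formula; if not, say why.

No

Modal frame validity is preserved under disjoint unions.
Any modal formula valid on each of 5 disjoint one-world frames is valid on their disjoint union (validity is preserved under disjoint unions). Each one-world frame has |W|=1≤4, but the union has |W|=5.
So the class is not modally definable.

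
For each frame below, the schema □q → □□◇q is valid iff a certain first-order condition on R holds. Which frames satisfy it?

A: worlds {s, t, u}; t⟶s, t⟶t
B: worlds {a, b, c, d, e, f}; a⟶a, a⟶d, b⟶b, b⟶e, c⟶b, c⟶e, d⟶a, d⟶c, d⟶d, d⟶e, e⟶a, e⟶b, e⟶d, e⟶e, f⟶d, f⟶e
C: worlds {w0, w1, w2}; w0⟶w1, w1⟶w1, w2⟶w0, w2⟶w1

C

The schema corresponds to a generalized confluence (Geach) condition: ∀x ∀z (xR²z → ∃w (xRw ∧ zRw)).
A: fails — tR²s but no w with tRw and sRw.
B: fails — aR²c but no w with aRw and cRw.
C: satisfies the condition.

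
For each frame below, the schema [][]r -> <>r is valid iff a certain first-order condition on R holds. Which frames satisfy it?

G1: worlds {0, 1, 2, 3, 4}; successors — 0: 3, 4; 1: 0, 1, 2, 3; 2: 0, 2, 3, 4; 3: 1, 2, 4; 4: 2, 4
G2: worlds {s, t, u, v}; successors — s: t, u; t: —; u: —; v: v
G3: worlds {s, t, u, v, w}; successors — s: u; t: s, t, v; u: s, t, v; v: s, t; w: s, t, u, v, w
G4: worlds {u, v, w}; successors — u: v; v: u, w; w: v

G1

The schema corresponds to a generalized confluence (Geach) condition: forall x exists w (x R^2 w & xRw).
G1: holds.
G2: fails — at s but no w with sR²w and sRw.
G3: fails — at s but no w* with sR²w* and sRw*.
G4: fails — at u but no t with uR²t and uRt.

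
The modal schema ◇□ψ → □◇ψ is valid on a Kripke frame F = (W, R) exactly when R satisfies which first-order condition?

convergence

Suppose ◇□ψ→□◇ψ is valid. Take Rxy, Rxz and set V(ψ)={w : Ryw}. Then □ψ at y so ◇□ψ at x, so □◇ψ at x, so ◇ψ at z, giving w with Rzw and Ryw.
The converse is a direct semantic check.
Frame condition: ∀x ∀y ∀z (Rxy ∧ Rxz → ∃w (Ryw ∧ Rzw)).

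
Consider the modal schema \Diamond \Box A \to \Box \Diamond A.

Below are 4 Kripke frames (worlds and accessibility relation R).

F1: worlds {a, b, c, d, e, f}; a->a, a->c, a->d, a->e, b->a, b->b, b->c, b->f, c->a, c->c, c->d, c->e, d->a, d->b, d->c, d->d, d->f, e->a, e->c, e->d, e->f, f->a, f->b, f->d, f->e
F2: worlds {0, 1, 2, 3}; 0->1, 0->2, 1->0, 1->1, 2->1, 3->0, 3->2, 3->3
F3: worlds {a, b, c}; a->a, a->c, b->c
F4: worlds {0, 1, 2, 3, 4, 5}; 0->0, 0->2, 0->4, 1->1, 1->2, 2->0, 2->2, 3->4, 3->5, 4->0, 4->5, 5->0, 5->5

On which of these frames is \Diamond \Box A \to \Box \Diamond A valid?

Frame correspondent (Sahlqvist): \forall x \forall y \forall z (Rxy \wedge Rxz \to \exists w (Ryw \wedge Rzw)) — i.e. convergence.
F1: ✓.
F2: fails — R32 and R33 but 2 and 3 have no common successor.
F3: fails — Raa and Rac but a and c have no common successor.
F4: ✓.
Valid on: F1, F4.

F1, F4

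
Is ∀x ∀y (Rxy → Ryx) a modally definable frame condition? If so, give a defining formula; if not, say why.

The condition is symmetry. A defining modal formula is p → □◇p.

Yes, by p → □◇p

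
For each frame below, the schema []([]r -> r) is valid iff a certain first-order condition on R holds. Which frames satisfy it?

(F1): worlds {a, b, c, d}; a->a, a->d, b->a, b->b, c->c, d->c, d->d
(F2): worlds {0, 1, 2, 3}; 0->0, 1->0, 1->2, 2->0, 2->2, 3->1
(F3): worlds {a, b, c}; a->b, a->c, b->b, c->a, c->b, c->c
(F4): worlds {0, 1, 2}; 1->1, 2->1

(F1), (F4)

This is the axiom for shift-reflexivity; its first-order frame correspondent is forall x forall y (Rxy -> Ryy).
(F1): condition met.
(F2): fails — R31 but not R11.
(F3): fails — Rca but not Raa.
(F4): condition met.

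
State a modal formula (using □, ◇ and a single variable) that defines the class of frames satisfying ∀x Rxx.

The condition is reflexivity. The T schema □p → p defines it.
Suppose □p→p is valid. At any x set V(p)={w : Rxw}. Then □p holds at x, so p holds at x, i.e. Rxx.

□p → p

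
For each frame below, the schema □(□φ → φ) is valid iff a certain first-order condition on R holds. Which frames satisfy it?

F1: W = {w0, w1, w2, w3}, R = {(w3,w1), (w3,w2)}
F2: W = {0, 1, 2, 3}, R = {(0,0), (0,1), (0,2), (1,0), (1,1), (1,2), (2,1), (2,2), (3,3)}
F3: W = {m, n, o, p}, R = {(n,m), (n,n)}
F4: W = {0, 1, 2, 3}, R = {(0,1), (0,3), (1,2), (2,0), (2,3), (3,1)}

This is the axiom for shift-reflexivity; its first-order frame correspondent is ∀x ∀y (Rxy → Ryy).
F1: fails — Rw3w1 but not Rw1w1.
F2: satisfies the condition.
F3: fails — Rnm but not Rmm.
F4: fails — R31 but not R11.
Valid on: F2.

F2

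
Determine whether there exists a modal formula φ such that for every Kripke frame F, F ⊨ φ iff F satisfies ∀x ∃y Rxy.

The condition is seriality. A defining modal formula is □q → ◇q.

Yes — defined by □q → ◇q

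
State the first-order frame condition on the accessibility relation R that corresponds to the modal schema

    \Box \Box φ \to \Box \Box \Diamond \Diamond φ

This is a Sahlqvist (Geach-type) schema ◇^0□^2φ → □^2◇^2φ.
Minimal-valuation argument: fix x; take any y with xR^0y and any z with xR^2z. Set V(φ) to the set of worlds R-reachable from y in exactly 2 steps. Then □^2φ holds at y, so the antecedent holds at x; validity forces ◇^2φ at z, giving a w with zR^2w and yR^2w.
First-order correspondent: \forall x \forall z (x R^2 z \to \exists w (x R^2 w \wedge z R^2 w)).

\forall x \forall z (x R^2 z \to \exists w (x R^2 w \wedge z R^2 w))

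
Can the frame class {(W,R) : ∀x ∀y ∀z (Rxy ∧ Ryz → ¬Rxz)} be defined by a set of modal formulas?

If a class were modally definable it would be closed under surjective bounded morphisms (Goldblatt–Thomason).
The 5-cycle (worlds s,t,u,v,w with s→t→u→v→w→s) is intransitive. Mapping every world to a single reflexive point • is a surjective bounded morphism; the reflexive point is not intransitive (R••∧R•• but R••).
So no modal formula (or set of formulas) defines exactly the intransitive frames.

Not modally definable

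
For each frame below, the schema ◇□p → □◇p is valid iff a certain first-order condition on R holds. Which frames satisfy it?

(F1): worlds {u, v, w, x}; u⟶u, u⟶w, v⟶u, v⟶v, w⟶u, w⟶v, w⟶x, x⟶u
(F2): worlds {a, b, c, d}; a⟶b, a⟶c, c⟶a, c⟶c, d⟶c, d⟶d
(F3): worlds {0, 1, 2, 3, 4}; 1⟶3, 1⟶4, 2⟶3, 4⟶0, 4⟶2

(F1)

Frame correspondent (Sahlqvist): ∀x ∀y ∀z (Rxy ∧ Rxz → ∃w (Ryw ∧ Rzw)) — i.e. convergence.
(F1): ✓.
(F2): fails — Rab and Rab but b and b have no common successor.
(F3): fails — R14 and R13 but 4 and 3 have no common successor.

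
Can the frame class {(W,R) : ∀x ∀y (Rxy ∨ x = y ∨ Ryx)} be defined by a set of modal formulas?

Any modally definable frame class is closed under disjoint unions.
Take 3 disjoint single-world reflexive frames: each is trivially connected, but their disjoint union has 3 worlds with no edge between distinct components, so it is not connected.
So no modal formula (or set of formulas) defines exactly the connected frames.

No — not modally definable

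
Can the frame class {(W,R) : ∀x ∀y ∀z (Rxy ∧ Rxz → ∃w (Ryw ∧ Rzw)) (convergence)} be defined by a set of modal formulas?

Yes: it is convergence, defined by the .2 schema ◇□q → □◇q.
Suppose ◇□q→□◇q is valid. Take Rxy, Rxz and set V(q)={w : Ryw}. Then □q at y so ◇□q at x, so □◇q at x, so ◇q at z, giving w with Rzw and Ryw.

Definable; ◇□q → □◇q defines it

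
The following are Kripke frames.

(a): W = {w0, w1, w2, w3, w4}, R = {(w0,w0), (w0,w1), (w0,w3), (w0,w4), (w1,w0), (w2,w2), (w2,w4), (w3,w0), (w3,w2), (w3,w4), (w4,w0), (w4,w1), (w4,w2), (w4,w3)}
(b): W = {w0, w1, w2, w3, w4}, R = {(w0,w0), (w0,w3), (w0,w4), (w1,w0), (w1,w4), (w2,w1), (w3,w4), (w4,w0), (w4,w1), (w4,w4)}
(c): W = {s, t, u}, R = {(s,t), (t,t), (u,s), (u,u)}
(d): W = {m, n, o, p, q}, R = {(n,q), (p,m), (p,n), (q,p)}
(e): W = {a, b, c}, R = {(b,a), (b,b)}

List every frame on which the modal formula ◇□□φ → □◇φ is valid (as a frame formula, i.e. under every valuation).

(a), (b)

This is the axiom for a generalized confluence (Geach) condition; its first-order frame correspondent is ∀x ∀y ∀z ((xRy ∧ xRz) → ∃w (yR²w ∧ zRw)).
(a): satisfies the condition.
(b): satisfies the condition.
(c): fails — uRs, uRu but no w with sR²w and uRw.
(d): fails — nRq, nRq but no w with qR²w and qRw.
(e): fails — bRa, bRa but no w with aR²w and aRw.
Valid on: (a), (b).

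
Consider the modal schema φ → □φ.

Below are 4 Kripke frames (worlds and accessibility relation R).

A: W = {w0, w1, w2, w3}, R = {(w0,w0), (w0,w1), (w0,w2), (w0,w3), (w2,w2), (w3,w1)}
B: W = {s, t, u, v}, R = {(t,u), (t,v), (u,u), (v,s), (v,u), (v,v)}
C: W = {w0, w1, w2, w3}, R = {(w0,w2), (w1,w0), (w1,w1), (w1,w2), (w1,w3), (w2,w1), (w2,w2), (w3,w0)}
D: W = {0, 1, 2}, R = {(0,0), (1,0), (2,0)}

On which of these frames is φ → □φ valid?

none

The schema corresponds to a generalized confluence (Geach) condition: ∀x ∀z (xRz → ∃w (x = w ∧ z = w)).
A: fails — w0Rw1 but w0 ≠ w1.
B: fails — tRu but t ≠ u.
C: fails — w0Rw2 but w0 ≠ w2.
D: fails — 1R0 but 1 ≠ 0.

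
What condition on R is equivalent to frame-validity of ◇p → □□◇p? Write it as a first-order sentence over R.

This is a Sahlqvist (Geach-type) schema ◇^1□^0p → □^2◇^1p.
Minimal-valuation argument: fix x; take any y with xR^1y and any z with xR^2z. Set V(p) to the set of worlds R-reachable from y in exactly 0 steps. Then □^0p holds at y, so the antecedent holds at x; validity forces ◇^1p at z, giving a w with zR^1w and yR^0w.
First-order correspondent: ∀x ∀y ∀z ((xRy ∧ xR²z) → ∃w (y = w ∧ zRw)).

∀x ∀y ∀z ((xRy ∧ xR²z) → ∃w (y = w ∧ zRw))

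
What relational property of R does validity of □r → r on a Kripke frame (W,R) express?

Reflexivity

This is the T axiom.
Its frame correspondent is reflexivity — ∀x Rxx.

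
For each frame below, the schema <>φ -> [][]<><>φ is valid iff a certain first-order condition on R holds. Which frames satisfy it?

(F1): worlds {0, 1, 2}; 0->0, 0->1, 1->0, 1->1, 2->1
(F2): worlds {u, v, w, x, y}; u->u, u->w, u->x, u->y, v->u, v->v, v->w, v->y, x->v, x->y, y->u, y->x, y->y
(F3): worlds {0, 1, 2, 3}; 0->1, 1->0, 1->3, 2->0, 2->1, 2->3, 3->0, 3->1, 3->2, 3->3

(F1)

This is the axiom for a generalized confluence (Geach) condition; its first-order frame correspondent is forall x forall y forall z ((xRy & x R^2 z) -> exists w (y = w & z R^2 w)).
(F1): satisfies the condition.
(F2): fails — uRu, uR²w but no t with u=t and wR²t.
(F3): fails — 0R1, 0R²0 but no w with 1=w and 0R²w.
Valid on: (F1).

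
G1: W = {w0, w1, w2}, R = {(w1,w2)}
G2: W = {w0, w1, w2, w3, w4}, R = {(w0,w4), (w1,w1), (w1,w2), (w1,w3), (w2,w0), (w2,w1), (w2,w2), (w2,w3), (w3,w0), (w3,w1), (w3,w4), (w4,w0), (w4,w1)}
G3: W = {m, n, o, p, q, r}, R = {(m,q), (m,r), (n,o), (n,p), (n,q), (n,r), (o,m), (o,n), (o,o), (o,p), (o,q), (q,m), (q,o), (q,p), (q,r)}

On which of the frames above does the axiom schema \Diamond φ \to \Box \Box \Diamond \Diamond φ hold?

Frame correspondent (Sahlqvist): \forall x \forall y \forall z ((xRy \wedge x R^2 z) \to \exists w (y = w \wedge z R^2 w)) — i.e. a generalized confluence (Geach) condition.
G1: satisfies the condition.
G2: fails — w0Rw4, w0R²w0 but no w with w4=w and w0R²w.
G3: fails — mRq, mR²m but no w with q=w and mR²w.

G1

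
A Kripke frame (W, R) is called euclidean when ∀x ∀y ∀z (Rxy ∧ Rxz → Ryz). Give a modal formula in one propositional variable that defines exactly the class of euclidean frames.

A defining formula is ◇ψ → □◇ψ (the 5 axiom).
Suppose ◇ψ→□◇ψ is valid. Take Rxy, Rxz and set V(ψ)={y}. Then ◇ψ at x, so □◇ψ at x, so ◇ψ at z, so some w with Rzw has ψ; w=y, i.e. Rzy. By symmetry of the argument, Ryz.

◇ψ → □◇ψ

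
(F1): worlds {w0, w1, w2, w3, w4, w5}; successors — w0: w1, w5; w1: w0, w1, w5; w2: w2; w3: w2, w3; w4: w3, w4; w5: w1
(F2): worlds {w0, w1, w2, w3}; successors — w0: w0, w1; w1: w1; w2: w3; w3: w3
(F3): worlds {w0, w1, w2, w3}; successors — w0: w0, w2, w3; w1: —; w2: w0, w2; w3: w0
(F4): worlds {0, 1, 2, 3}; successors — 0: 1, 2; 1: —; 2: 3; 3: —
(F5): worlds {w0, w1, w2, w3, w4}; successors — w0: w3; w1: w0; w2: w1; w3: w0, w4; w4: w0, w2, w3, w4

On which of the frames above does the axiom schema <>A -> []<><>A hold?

(F3)

This is the axiom for a generalized confluence (Geach) condition; its first-order frame correspondent is forall x forall y forall z ((xRy & xRz) -> exists w (y = w & z R^2 w)).
(F1): fails — w3Rw3, w3Rw2 but no w with w3=w and w2R²w.
(F2): fails — w0Rw0, w0Rw1 but no w with w0=w and w1R²w.
(F3): holds.
(F4): fails — 0R1, 0R1 but no w with 1=w and 1R²w.
(F5): fails — w2Rw1, w2Rw1 but no w with w1=w and w1R²w.
Valid on: (F3).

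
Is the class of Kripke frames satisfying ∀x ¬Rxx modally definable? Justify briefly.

Not definable by any modal formula

Any modally definable frame class is closed under surjective bounded morphisms.
The 2-cycle (worlds w0,w1 with w0→w1→w0) is irreflexive, and the map sending every world to a single reflexive point • is a surjective bounded morphism (forth: every edge maps to (•,•); back: every world has a successor). So any modal formula valid on the 2-cycle is also valid on the reflexive point, which is not irreflexive.
So the class is not modally definable.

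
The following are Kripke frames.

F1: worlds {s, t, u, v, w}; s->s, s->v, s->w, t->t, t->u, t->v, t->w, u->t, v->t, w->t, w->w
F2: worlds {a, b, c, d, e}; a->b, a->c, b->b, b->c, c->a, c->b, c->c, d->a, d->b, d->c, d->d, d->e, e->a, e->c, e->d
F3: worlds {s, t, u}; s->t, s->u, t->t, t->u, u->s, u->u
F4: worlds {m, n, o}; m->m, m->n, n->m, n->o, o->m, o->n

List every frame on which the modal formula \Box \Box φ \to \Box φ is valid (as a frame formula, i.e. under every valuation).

The schema corresponds to density: \forall x \forall y (Rxy \to \exists z (Rxz \wedge Rzy)).
F1: condition met.
F2: condition met.
F3: condition met.
F4: fails — Rno but no z with Rnz and Rzo.
Valid on: F1, F2, F3.

F1, F2, F3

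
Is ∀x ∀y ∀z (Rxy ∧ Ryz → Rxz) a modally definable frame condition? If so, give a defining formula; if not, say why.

Yes — defined by □q → □□q

The condition is transitivity. A defining modal formula is □q → □□q.
Suppose □q→□□q is valid. Take Rxy, Ryz and set V(q)={w : Rxw}. Then □q at x, so □□q at x, so □q at y, so q at z, i.e. Rxz.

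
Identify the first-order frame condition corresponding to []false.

This is the Ver axiom.
Its frame correspondent is emptiness of R — forall x forall y ~Rxy.

Emptiness of R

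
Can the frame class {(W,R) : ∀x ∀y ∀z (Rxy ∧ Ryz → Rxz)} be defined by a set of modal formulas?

Definable; □r → □□r defines it

Yes: it is transitivity, defined by the 4 schema □r → □□r.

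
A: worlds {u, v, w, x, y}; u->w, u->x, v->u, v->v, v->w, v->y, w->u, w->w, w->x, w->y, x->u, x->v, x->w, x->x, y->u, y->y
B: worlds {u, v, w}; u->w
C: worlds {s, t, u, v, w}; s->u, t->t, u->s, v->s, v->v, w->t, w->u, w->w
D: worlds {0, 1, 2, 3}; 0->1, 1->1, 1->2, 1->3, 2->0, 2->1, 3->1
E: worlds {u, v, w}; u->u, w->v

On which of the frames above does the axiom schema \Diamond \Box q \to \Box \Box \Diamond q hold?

This is the axiom for a generalized confluence (Geach) condition; its first-order frame correspondent is \forall x \forall y \forall z ((xRy \wedge x R^2 z) \to \exists w (yRw \wedge zRw)).
A: fails — vRu, vR²y but no t with uRt and yRt.
B: holds.
C: fails — sRu, sR²s but no w* with uRw* and sRw*.
D: holds.
E: holds.
Valid on: B, D, E.

B, D, E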